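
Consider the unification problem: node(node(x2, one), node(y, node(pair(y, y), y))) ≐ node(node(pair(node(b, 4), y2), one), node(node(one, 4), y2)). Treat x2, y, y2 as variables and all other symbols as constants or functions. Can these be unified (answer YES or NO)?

YES

Decompose node/2: node(x2, one) ≐ node(pair(node(b, 4), y2), one),  node(y, node(pair(y, y), y)) ≐ node(node(one, 4), y2).
Decompose node/2: x2 ≐ pair(node(b, 4), y2),  one ≐ one.
Bind x2 := pair(node(b, 4), y2); no other remaining equation mentions x2.
Delete trivial equation one ≐ one.
Decompose node/2: y ≐ node(one, 4),  node(pair(y, y), y) ≐ y2.
Bind y := node(one, 4); substituting into the remaining equation gives: node(pair(node(one, 4), node(one, 4)), node(one, 4)) ≐ y2.
Bind y2 := node(pair(node(one, 4), node(one, 4)), node(one, 4)). Substituting into the earlier binding gives x2 := pair(node(b, 4), node(pair(node(one, 4), node(one, 4)), node(one, 4))).
No equations remain and no clash or occurs-check failure arose, so a unifier exists.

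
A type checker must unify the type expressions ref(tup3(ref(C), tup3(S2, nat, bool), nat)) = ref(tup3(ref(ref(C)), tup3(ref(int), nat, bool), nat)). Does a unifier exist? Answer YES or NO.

Decompose ref/1: tup3(ref(C), tup3(S2, nat, bool), nat) = tup3(ref(ref(C)), tup3(ref(int), nat, bool), nat).
Decompose tup3/3: ref(C) = ref(ref(C)),  tup3(S2, nat, bool) = tup3(ref(int), nat, bool),  nat = nat.
Decompose ref/1: C = ref(C).
Occurs check fails: C occurs in ref(C); the equation C = ref(C) has no finite solution.

NO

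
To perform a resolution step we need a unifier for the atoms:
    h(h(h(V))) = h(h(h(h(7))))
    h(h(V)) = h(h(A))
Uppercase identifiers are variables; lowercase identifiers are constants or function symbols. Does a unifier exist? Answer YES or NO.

Decompose h/1: h(h(V)) = h(h(h(7))).
Decompose h/1: h(V) = h(h(7)).
Decompose h/1: V = h(7).
Bind V := h(7); substituting into the remaining equation gives: h(h(h(7))) = h(h(A)).
Decompose h/1: h(h(7)) = h(A).
Decompose h/1: h(7) = A.
Bind A := h(7).
No equations remain and no clash or occurs-check failure arose, so a unifier exists.

YES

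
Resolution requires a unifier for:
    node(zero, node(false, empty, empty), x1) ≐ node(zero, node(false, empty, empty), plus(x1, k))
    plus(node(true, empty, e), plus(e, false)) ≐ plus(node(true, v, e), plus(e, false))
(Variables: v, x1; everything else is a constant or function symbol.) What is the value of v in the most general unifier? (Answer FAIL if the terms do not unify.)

Decompose node/3: zero ≐ zero,  node(false, empty, empty) ≐ node(false, empty, empty),  x1 ≐ plus(x1, k).
Delete trivial equation zero ≐ zero.
Delete trivial equation node(false, empty, empty) ≐ node(false, empty, empty).
Occurs check fails: x1 occurs in plus(x1, k); the equation x1 ≐ plus(x1, k) has no finite solution.

FAIL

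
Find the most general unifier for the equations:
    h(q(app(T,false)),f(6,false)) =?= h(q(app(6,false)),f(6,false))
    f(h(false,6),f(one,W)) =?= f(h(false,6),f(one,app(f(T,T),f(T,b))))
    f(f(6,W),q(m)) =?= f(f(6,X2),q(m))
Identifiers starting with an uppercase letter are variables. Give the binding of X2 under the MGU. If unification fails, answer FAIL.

Decompose h/2: q(app(T,false)) =?= q(app(6,false)),  f(6,false) =?= f(6,false).
Decompose q/1: app(T,false) =?= app(6,false).
Decompose app/2: T =?= 6,  false =?= false.
Bind T := 6; substituting into the one remaining equation that mentions T gives: f(h(false,6),f(one,W)) =?= f(h(false,6),f(one,app(f(6,6),f(6,b)))).
Delete trivial equation false =?= false.
Delete trivial equation f(6,false) =?= f(6,false).
Decompose f/2: h(false,6) =?= h(false,6),  f(one,W) =?= f(one,app(f(6,6),f(6,b))).
Delete trivial equation h(false,6) =?= h(false,6).
Decompose f/2: one =?= one,  W =?= app(f(6,6),f(6,b)).
Delete trivial equation one =?= one.
Bind W := app(f(6,6),f(6,b)); substituting into the remaining equation gives: f(f(6,app(f(6,6),f(6,b))),q(m)) =?= f(f(6,X2),q(m)).
Decompose f/2: f(6,app(f(6,6),f(6,b))) =?= f(6,X2),  q(m) =?= q(m).
Decompose f/2: 6 =?= 6,  app(f(6,6),f(6,b)) =?= X2.
Delete trivial equation 6 =?= 6.
Bind X2 := app(f(6,6),f(6,b)); no other remaining equation mentions X2.
Delete trivial equation q(m) =?= q(m).
MGU = { T -> 6, W -> app(f(6,6),f(6,b)), X2 -> app(f(6,6),f(6,b)) }, so X2 -> app(f(6,6),f(6,b)).

app(f(6,6),f(6,b))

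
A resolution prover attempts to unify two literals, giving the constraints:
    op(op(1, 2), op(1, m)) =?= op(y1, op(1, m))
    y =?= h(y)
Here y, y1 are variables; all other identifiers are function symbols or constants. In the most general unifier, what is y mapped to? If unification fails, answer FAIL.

FAIL

Decompose op/2: op(1, 2) =?= y1,  op(1, m) =?= op(1, m).
Bind y1 := op(1, 2); no other remaining equation mentions y1.
Delete trivial equation op(1, m) =?= op(1, m).
Occurs check fails: y occurs in h(y); the equation y =?= h(y) has no finite solution.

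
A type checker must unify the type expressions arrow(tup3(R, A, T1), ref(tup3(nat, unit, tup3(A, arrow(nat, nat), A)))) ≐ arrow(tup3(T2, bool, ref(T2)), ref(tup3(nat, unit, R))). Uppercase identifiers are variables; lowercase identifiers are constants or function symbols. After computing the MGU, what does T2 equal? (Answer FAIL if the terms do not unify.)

tup3(bool, arrow(nat, nat), bool)

Decompose arrow/2: tup3(R, A, T1) ≐ tup3(T2, bool, ref(T2)),  ref(tup3(nat, unit, tup3(A, arrow(nat, nat), A))) ≐ ref(tup3(nat, unit, R)).
Decompose tup3/3: R ≐ T2,  A ≐ bool,  T1 ≐ ref(T2).
Bind R := T2; substituting into the one remaining equation that mentions R gives: ref(tup3(nat, unit, tup3(A, arrow(nat, nat), A))) ≐ ref(tup3(nat, unit, T2)).
Bind A := bool; substituting into the one remaining equation that mentions A gives: ref(tup3(nat, unit, tup3(bool, arrow(nat, nat), bool))) ≐ ref(tup3(nat, unit, T2)).
Bind T1 := ref(T2); no other remaining equation mentions T1.
Decompose ref/1: tup3(nat, unit, tup3(bool, arrow(nat, nat), bool)) ≐ tup3(nat, unit, T2).
Decompose tup3/3: nat ≐ nat,  unit ≐ unit,  tup3(bool, arrow(nat, nat), bool) ≐ T2.
Delete trivial equation nat ≐ nat.
Delete trivial equation unit ≐ unit.
Bind T2 := tup3(bool, arrow(nat, nat), bool). Substituting into the earlier bindings gives R := tup3(bool, arrow(nat, nat), bool), T1 := ref(tup3(bool, arrow(nat, nat), bool)).
MGU = { R -> tup3(bool, arrow(nat, nat), bool), A -> bool, T1 -> ref(tup3(bool, arrow(nat, nat), bool)), T2 -> tup3(bool, arrow(nat, nat), bool) }, so T2 -> tup3(bool, arrow(nat, nat), bool).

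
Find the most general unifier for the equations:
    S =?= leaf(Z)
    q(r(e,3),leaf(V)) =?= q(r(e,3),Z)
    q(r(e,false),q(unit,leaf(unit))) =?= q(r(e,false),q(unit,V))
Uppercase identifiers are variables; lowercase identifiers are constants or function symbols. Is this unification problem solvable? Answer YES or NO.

YES

Bind S := leaf(Z); no other remaining equation mentions S.
Decompose q/2: r(e,3) =?= r(e,3),  leaf(V) =?= Z.
Delete trivial equation r(e,3) =?= r(e,3).
Bind Z := leaf(V); no other remaining equation mentions Z. Substituting into the earlier binding gives S := leaf(leaf(V)).
Decompose q/2: r(e,false) =?= r(e,false),  q(unit,leaf(unit)) =?= q(unit,V).
Delete trivial equation r(e,false) =?= r(e,false).
Decompose q/2: unit =?= unit,  leaf(unit) =?= V.
Delete trivial equation unit =?= unit.
Bind V := leaf(unit). Substituting into the earlier bindings gives S := leaf(leaf(leaf(unit))), Z := leaf(leaf(unit)).
No equations remain and no clash or occurs-check failure arose, so a unifier exists.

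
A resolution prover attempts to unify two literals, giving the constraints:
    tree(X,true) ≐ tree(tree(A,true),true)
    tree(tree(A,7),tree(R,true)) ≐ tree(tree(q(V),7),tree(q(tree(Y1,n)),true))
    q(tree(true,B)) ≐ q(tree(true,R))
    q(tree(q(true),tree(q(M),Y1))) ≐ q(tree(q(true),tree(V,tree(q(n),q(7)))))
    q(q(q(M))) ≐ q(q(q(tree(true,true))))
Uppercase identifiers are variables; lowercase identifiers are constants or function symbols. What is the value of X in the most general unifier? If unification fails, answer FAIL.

Decompose tree/2: X ≐ tree(A,true),  true ≐ true.
Bind X := tree(A,true); no other remaining equation mentions X.
Delete trivial equation true ≐ true.
Decompose tree/2: tree(A,7) ≐ tree(q(V),7),  tree(R,true) ≐ tree(q(tree(Y1,n)),true).
Decompose tree/2: A ≐ q(V),  7 ≐ 7.
Bind A := q(V); no other remaining equation mentions A. Substituting into the earlier binding gives X := tree(q(V),true).
Delete trivial equation 7 ≐ 7.
Decompose tree/2: R ≐ q(tree(Y1,n)),  true ≐ true.
Bind R := q(tree(Y1,n)); substituting into the one remaining equation that mentions R gives: q(tree(true,B)) ≐ q(tree(true,q(tree(Y1,n)))).
Delete trivial equation true ≐ true.
Decompose q/1: tree(true,B) ≐ tree(true,q(tree(Y1,n))).
Decompose tree/2: true ≐ true,  B ≐ q(tree(Y1,n)).
Delete trivial equation true ≐ true.
Bind B := q(tree(Y1,n)); no other remaining equation mentions B.
Decompose q/1: tree(q(true),tree(q(M),Y1)) ≐ tree(q(true),tree(V,tree(q(n),q(7)))).
Decompose tree/2: q(true) ≐ q(true),  tree(q(M),Y1) ≐ tree(V,tree(q(n),q(7))).
Delete trivial equation q(true) ≐ q(true).
Decompose tree/2: q(M) ≐ V,  Y1 ≐ tree(q(n),q(7)).
Bind V := q(M); no other remaining equation mentions V. Substituting into the earlier bindings gives X := tree(q(q(M)),true), A := q(q(M)).
Bind Y1 := tree(q(n),q(7)); no other remaining equation mentions Y1. Substituting into the earlier bindings gives R := q(tree(tree(q(n),q(7)),n)), B := q(tree(tree(q(n),q(7)),n)).
Decompose q/1: q(q(M)) ≐ q(q(tree(true,true))).
Decompose q/1: q(M) ≐ q(tree(true,true)).
Decompose q/1: M ≐ tree(true,true).
Bind M := tree(true,true). Substituting into the earlier bindings gives X := tree(q(q(tree(true,true))),true), A := q(q(tree(true,true))), V := q(tree(true,true)).
MGU = { X -> tree(q(q(tree(true,true))),true), A -> q(q(tree(true,true))), R -> q(tree(tree(q(n),q(7)),n)), B -> q(tree(tree(q(n),q(7)),n)), V -> q(tree(true,true)), Y1 -> tree(q(n),q(7)), M -> tree(true,true) }, so X -> tree(q(q(tree(true,true))),true).

tree(q(q(tree(true,true))),true)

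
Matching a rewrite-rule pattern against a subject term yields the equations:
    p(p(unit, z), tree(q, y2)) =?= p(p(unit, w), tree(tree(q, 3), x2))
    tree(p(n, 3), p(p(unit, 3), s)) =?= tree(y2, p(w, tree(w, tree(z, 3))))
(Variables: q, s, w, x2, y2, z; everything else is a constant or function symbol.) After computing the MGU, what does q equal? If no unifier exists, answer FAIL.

Decompose p/2: p(unit, z) =?= p(unit, w),  tree(q, y2) =?= tree(tree(q, 3), x2).
Decompose p/2: unit =?= unit,  z =?= w.
Delete trivial equation unit =?= unit.
Bind z := w; substituting into the one remaining equation that mentions z gives: tree(p(n, 3), p(p(unit, 3), s)) =?= tree(y2, p(w, tree(w, tree(w, 3)))).
Decompose tree/2: q =?= tree(q, 3),  y2 =?= x2.
Occurs check fails: q occurs in tree(q, 3); the equation q =?= tree(q, 3) has no finite solution.

FAIL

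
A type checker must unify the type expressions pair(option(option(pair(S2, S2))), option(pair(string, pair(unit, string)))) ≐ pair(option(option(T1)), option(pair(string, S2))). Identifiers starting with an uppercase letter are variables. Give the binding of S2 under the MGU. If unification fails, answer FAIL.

Decompose pair/2: option(option(pair(S2, S2))) ≐ option(option(T1)),  option(pair(string, pair(unit, string))) ≐ option(pair(string, S2)).
Decompose option/1: option(pair(S2, S2)) ≐ option(T1).
Decompose option/1: pair(S2, S2) ≐ T1.
Bind T1 := pair(S2, S2); no other remaining equation mentions T1.
Decompose option/1: pair(string, pair(unit, string)) ≐ pair(string, S2).
Decompose pair/2: string ≐ string,  pair(unit, string) ≐ S2.
Delete trivial equation string ≐ string.
Bind S2 := pair(unit, string). Substituting into the earlier binding gives T1 := pair(pair(unit, string), pair(unit, string)).
MGU = { T1 -> pair(pair(unit, string), pair(unit, string)), S2 -> pair(unit, string) }, so S2 -> pair(unit, string).

pair(unit, string)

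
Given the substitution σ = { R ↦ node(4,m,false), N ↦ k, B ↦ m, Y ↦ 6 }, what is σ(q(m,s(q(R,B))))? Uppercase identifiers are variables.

q(m,s(q(node(4,m,false),m)))

Replace each occurrence of R with node(4,m,false).
Replace each occurrence of B with m.
Result: q(m,s(q(node(4,m,false),m))).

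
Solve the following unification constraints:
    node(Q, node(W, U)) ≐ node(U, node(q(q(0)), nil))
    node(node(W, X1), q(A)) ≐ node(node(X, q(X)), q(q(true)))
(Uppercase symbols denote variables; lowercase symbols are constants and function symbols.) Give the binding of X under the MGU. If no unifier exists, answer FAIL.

Decompose node/2: Q ≐ U,  node(W, U) ≐ node(q(q(0)), nil).
Bind Q := U; no other remaining equation mentions Q.
Decompose node/2: W ≐ q(q(0)),  U ≐ nil.
Bind W := q(q(0)); substituting into the one remaining equation that mentions W gives: node(node(q(q(0)), X1), q(A)) ≐ node(node(X, q(X)), q(q(true))).
Bind U := nil; no other remaining equation mentions U. Substituting into the earlier binding gives Q := nil.
Decompose node/2: node(q(q(0)), X1) ≐ node(X, q(X)),  q(A) ≐ q(q(true)).
Decompose node/2: q(q(0)) ≐ X,  X1 ≐ q(X).
Bind X := q(q(0)); substituting into the one remaining equation that mentions X gives: X1 ≐ q(q(q(0))).
Bind X1 := q(q(q(0))); no other remaining equation mentions X1.
Decompose q/1: A ≐ q(true).
Bind A := q(true).
MGU = { Q -> nil, W -> q(q(0)), U -> nil, X -> q(q(0)), X1 -> q(q(q(0))), A -> q(true) }, so X -> q(q(0)).

q(q(0))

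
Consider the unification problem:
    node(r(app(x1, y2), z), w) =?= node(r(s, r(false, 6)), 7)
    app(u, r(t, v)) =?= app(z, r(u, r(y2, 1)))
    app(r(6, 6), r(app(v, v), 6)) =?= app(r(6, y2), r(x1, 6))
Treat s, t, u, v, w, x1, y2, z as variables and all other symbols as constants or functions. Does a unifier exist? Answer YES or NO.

YES

Decompose node/2: r(app(x1, y2), z) =?= r(s, r(false, 6)),  w =?= 7.
Decompose r/2: app(x1, y2) =?= s,  z =?= r(false, 6).
Bind s := app(x1, y2); no other remaining equation mentions s.
Bind z := r(false, 6); substituting into the one remaining equation that mentions z gives: app(u, r(t, v)) =?= app(r(false, 6), r(u, r(y2, 1))).
Bind w := 7; no other remaining equation mentions w.
Decompose app/2: u =?= r(false, 6),  r(t, v) =?= r(u, r(y2, 1)).
Bind u := r(false, 6); substituting into the one remaining equation that mentions u gives: r(t, v) =?= r(r(false, 6), r(y2, 1)).
Decompose r/2: t =?= r(false, 6),  v =?= r(y2, 1).
Bind t := r(false, 6); no other remaining equation mentions t.
Bind v := r(y2, 1); substituting into the remaining equation gives: app(r(6, 6), r(app(r(y2, 1), r(y2, 1)), 6)) =?= app(r(6, y2), r(x1, 6)).
Decompose app/2: r(6, 6) =?= r(6, y2),  r(app(r(y2, 1), r(y2, 1)), 6) =?= r(x1, 6).
Decompose r/2: 6 =?= 6,  6 =?= y2.
Delete trivial equation 6 =?= 6.
Bind y2 := 6; substituting into the remaining equation gives: r(app(r(6, 1), r(6, 1)), 6) =?= r(x1, 6). Substituting into the earlier bindings gives s := app(x1, 6), v := r(6, 1).
Decompose r/2: app(r(6, 1), r(6, 1)) =?= x1,  6 =?= 6.
Bind x1 := app(r(6, 1), r(6, 1)); no other remaining equation mentions x1. Substituting into the earlier binding gives s := app(app(r(6, 1), r(6, 1)), 6).
Delete trivial equation 6 =?= 6.
No equations remain and no clash or occurs-check failure arose, so a unifier exists.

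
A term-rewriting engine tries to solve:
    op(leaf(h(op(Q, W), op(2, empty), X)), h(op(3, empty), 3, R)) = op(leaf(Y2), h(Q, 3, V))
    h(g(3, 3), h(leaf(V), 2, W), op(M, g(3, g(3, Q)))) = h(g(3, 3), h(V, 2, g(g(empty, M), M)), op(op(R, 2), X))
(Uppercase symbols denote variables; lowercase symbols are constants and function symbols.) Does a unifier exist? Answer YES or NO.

NO

Decompose op/2: leaf(h(op(Q, W), op(2, empty), X)) = leaf(Y2),  h(op(3, empty), 3, R) = h(Q, 3, V).
Decompose leaf/1: h(op(Q, W), op(2, empty), X) = Y2.
Bind Y2 := h(op(Q, W), op(2, empty), X); no other remaining equation mentions Y2.
Decompose h/3: op(3, empty) = Q,  3 = 3,  R = V.
Bind Q := op(3, empty); substituting into the one remaining equation that mentions Q gives: h(g(3, 3), h(leaf(V), 2, W), op(M, g(3, g(3, op(3, empty))))) = h(g(3, 3), h(V, 2, g(g(empty, M), M)), op(op(R, 2), X)). Substituting into the earlier binding gives Y2 := h(op(op(3, empty), W), op(2, empty), X).
Delete trivial equation 3 = 3.
Bind R := V; substituting into the remaining equation gives: h(g(3, 3), h(leaf(V), 2, W), op(M, g(3, g(3, op(3, empty))))) = h(g(3, 3), h(V, 2, g(g(empty, M), M)), op(op(V, 2), X)).
Decompose h/3: g(3, 3) = g(3, 3),  h(leaf(V), 2, W) = h(V, 2, g(g(empty, M), M)),  op(M, g(3, g(3, op(3, empty)))) = op(op(V, 2), X).
Delete trivial equation g(3, 3) = g(3, 3).
Decompose h/3: leaf(V) = V,  2 = 2,  W = g(g(empty, M), M).
Occurs check fails: V occurs in leaf(V); the equation V = leaf(V) has no finite solution.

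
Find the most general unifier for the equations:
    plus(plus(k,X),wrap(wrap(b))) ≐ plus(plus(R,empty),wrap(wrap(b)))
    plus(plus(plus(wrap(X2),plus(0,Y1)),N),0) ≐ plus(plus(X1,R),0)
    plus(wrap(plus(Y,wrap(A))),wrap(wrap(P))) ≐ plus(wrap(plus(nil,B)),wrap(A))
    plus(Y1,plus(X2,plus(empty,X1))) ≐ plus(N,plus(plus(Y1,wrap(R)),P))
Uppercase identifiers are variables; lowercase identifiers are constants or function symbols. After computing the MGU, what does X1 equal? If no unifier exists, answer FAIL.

plus(wrap(plus(k,wrap(k))),plus(0,k))

Decompose plus/2: plus(k,X) ≐ plus(R,empty),  wrap(wrap(b)) ≐ wrap(wrap(b)).
Decompose plus/2: k ≐ R,  X ≐ empty.
Bind R := k; substituting into the 2 remaining equations that mention R gives: plus(plus(plus(wrap(X2),plus(0,Y1)),N),0) ≐ plus(plus(X1,k),0),  plus(Y1,plus(X2,plus(empty,X1))) ≐ plus(N,plus(plus(Y1,wrap(k)),P)).
Bind X := empty; no other remaining equation mentions X.
Delete trivial equation wrap(wrap(b)) ≐ wrap(wrap(b)).
Decompose plus/2: plus(plus(wrap(X2),plus(0,Y1)),N) ≐ plus(X1,k),  0 ≐ 0.
Decompose plus/2: plus(wrap(X2),plus(0,Y1)) ≐ X1,  N ≐ k.
Bind X1 := plus(wrap(X2),plus(0,Y1)); substituting into the one remaining equation that mentions X1 gives: plus(Y1,plus(X2,plus(empty,plus(wrap(X2),plus(0,Y1))))) ≐ plus(N,plus(plus(Y1,wrap(k)),P)).
Bind N := k; substituting into the one remaining equation that mentions N gives: plus(Y1,plus(X2,plus(empty,plus(wrap(X2),plus(0,Y1))))) ≐ plus(k,plus(plus(Y1,wrap(k)),P)).
Delete trivial equation 0 ≐ 0.
Decompose plus/2: wrap(plus(Y,wrap(A))) ≐ wrap(plus(nil,B)),  wrap(wrap(P)) ≐ wrap(A).
Decompose wrap/1: plus(Y,wrap(A)) ≐ plus(nil,B).
Decompose plus/2: Y ≐ nil,  wrap(A) ≐ B.
Bind Y := nil; no other remaining equation mentions Y.
Bind B := wrap(A); no other remaining equation mentions B.
Decompose wrap/1: wrap(P) ≐ A.
Bind A := wrap(P); no other remaining equation mentions A. Substituting into the earlier binding gives B := wrap(wrap(P)).
Decompose plus/2: Y1 ≐ k,  plus(X2,plus(empty,plus(wrap(X2),plus(0,Y1)))) ≐ plus(plus(Y1,wrap(k)),P).
Bind Y1 := k; substituting into the remaining equation gives: plus(X2,plus(empty,plus(wrap(X2),plus(0,k)))) ≐ plus(plus(k,wrap(k)),P). Substituting into the earlier binding gives X1 := plus(wrap(X2),plus(0,k)).
Decompose plus/2: X2 ≐ plus(k,wrap(k)),  plus(empty,plus(wrap(X2),plus(0,k))) ≐ P.
Bind X2 := plus(k,wrap(k)); substituting into the remaining equation gives: plus(empty,plus(wrap(plus(k,wrap(k))),plus(0,k))) ≐ P. Substituting into the earlier binding gives X1 := plus(wrap(plus(k,wrap(k))),plus(0,k)).
Bind P := plus(empty,plus(wrap(plus(k,wrap(k))),plus(0,k))). Substituting into the earlier bindings gives B := wrap(wrap(plus(empty,plus(wrap(plus(k,wrap(k))),plus(0,k))))), A := wrap(plus(empty,plus(wrap(plus(k,wrap(k))),plus(0,k)))).
MGU = { R ↦ k, X ↦ empty, X1 ↦ plus(wrap(plus(k,wrap(k))),plus(0,k)), N ↦ k, Y ↦ nil, B ↦ wrap(wrap(plus(empty,plus(wrap(plus(k,wrap(k))),plus(0,k))))), A ↦ wrap(plus(empty,plus(wrap(plus(k,wrap(k))),plus(0,k)))), Y1 ↦ k, X2 ↦ plus(k,wrap(k)), P ↦ plus(empty,plus(wrap(plus(k,wrap(k))),plus(0,k))) }, so X1 ↦ plus(wrap(plus(k,wrap(k))),plus(0,k)).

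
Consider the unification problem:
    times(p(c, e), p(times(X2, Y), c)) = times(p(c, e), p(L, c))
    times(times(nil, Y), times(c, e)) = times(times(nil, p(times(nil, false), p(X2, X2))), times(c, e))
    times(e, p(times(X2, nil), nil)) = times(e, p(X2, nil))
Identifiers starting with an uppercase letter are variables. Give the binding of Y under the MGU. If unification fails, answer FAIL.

FAIL

Decompose times/2: p(c, e) = p(c, e),  p(times(X2, Y), c) = p(L, c).
Delete trivial equation p(c, e) = p(c, e).
Decompose p/2: times(X2, Y) = L,  c = c.
Bind L := times(X2, Y); no other remaining equation mentions L.
Delete trivial equation c = c.
Decompose times/2: times(nil, Y) = times(nil, p(times(nil, false), p(X2, X2))),  times(c, e) = times(c, e).
Decompose times/2: nil = nil,  Y = p(times(nil, false), p(X2, X2)).
Delete trivial equation nil = nil.
Bind Y := p(times(nil, false), p(X2, X2)); no other remaining equation mentions Y. Substituting into the earlier binding gives L := times(X2, p(times(nil, false), p(X2, X2))).
Delete trivial equation times(c, e) = times(c, e).
Decompose times/2: e = e,  p(times(X2, nil), nil) = p(X2, nil).
Delete trivial equation e = e.
Decompose p/2: times(X2, nil) = X2,  nil = nil.
Occurs check fails: X2 occurs in times(X2, nil); the equation X2 = times(X2, nil) has no finite solution.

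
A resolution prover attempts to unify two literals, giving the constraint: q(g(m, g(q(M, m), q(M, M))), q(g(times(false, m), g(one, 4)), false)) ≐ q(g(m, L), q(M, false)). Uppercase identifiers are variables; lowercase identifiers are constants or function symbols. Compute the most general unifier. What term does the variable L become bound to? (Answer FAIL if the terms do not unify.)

g(q(g(times(false, m), g(one, 4)), m), q(g(times(false, m), g(one, 4)), g(times(false, m), g(one, 4))))

Decompose q/2: g(m, g(q(M, m), q(M, M))) ≐ g(m, L),  q(g(times(false, m), g(one, 4)), false) ≐ q(M, false).
Decompose g/2: m ≐ m,  g(q(M, m), q(M, M)) ≐ L.
Delete trivial equation m ≐ m.
Bind L := g(q(M, m), q(M, M)); no other remaining equation mentions L.
Decompose q/2: g(times(false, m), g(one, 4)) ≐ M,  false ≐ false.
Bind M := g(times(false, m), g(one, 4)); no other remaining equation mentions M. Substituting into the earlier binding gives L := g(q(g(times(false, m), g(one, 4)), m), q(g(times(false, m), g(one, 4)), g(times(false, m), g(one, 4)))).
Delete trivial equation false ≐ false.
MGU = { L -> g(q(g(times(false, m), g(one, 4)), m), q(g(times(false, m), g(one, 4)), g(times(false, m), g(one, 4)))), M -> g(times(false, m), g(one, 4)) }, so L -> g(q(g(times(false, m), g(one, 4)), m), q(g(times(false, m), g(one, 4)), g(times(false, m), g(one, 4)))).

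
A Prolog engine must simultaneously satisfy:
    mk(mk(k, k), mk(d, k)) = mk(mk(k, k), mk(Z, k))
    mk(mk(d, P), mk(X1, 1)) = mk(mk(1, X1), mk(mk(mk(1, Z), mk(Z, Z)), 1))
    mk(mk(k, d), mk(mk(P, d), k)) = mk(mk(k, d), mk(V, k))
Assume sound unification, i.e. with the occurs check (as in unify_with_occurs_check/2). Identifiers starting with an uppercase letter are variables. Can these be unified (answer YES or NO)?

Decompose mk/2: mk(k, k) = mk(k, k),  mk(d, k) = mk(Z, k).
Delete trivial equation mk(k, k) = mk(k, k).
Decompose mk/2: d = Z,  k = k.
Bind Z := d; substituting into the one remaining equation that mentions Z gives: mk(mk(d, P), mk(X1, 1)) = mk(mk(1, X1), mk(mk(mk(1, d), mk(d, d)), 1)).
Delete trivial equation k = k.
Decompose mk/2: mk(d, P) = mk(1, X1),  mk(X1, 1) = mk(mk(mk(1, d), mk(d, d)), 1).
Decompose mk/2: d = 1,  P = X1.
Clash: constants d and 1 differ; no unifier exists.

NO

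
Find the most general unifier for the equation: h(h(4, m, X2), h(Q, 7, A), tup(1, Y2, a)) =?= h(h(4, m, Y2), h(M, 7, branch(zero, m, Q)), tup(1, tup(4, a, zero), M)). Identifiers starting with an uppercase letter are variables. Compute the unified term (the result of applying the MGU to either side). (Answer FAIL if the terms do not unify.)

Decompose h/3: h(4, m, X2) =?= h(4, m, Y2),  h(Q, 7, A) =?= h(M, 7, branch(zero, m, Q)),  tup(1, Y2, a) =?= tup(1, tup(4, a, zero), M).
Decompose h/3: 4 =?= 4,  m =?= m,  X2 =?= Y2.
Delete trivial equation 4 =?= 4.
Delete trivial equation m =?= m.
Bind X2 := Y2; no other remaining equation mentions X2.
Decompose h/3: Q =?= M,  7 =?= 7,  A =?= branch(zero, m, Q).
Bind Q := M; substituting into the one remaining equation that mentions Q gives: A =?= branch(zero, m, M).
Delete trivial equation 7 =?= 7.
Bind A := branch(zero, m, M); no other remaining equation mentions A.
Decompose tup/3: 1 =?= 1,  Y2 =?= tup(4, a, zero),  a =?= M.
Delete trivial equation 1 =?= 1.
Bind Y2 := tup(4, a, zero); no other remaining equation mentions Y2. Substituting into the earlier binding gives X2 := tup(4, a, zero).
Bind M := a. Substituting into the earlier bindings gives Q := a, A := branch(zero, m, a).
Applying the MGU to either side gives h(h(4, m, tup(4, a, zero)), h(a, 7, branch(zero, m, a)), tup(1, tup(4, a, zero), a)).

h(h(4, m, tup(4, a, zero)), h(a, 7, branch(zero, m, a)), tup(1, tup(4, a, zero), a))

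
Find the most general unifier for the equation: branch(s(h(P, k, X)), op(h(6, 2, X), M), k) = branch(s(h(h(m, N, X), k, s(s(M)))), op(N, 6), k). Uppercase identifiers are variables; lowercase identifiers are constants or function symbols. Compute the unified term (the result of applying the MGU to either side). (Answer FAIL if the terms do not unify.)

branch(s(h(h(m, h(6, 2, s(s(6))), s(s(6))), k, s(s(6)))), op(h(6, 2, s(s(6))), 6), k)

Decompose branch/3: s(h(P, k, X)) = s(h(h(m, N, X), k, s(s(M)))),  op(h(6, 2, X), M) = op(N, 6),  k = k.
Decompose s/1: h(P, k, X) = h(h(m, N, X), k, s(s(M))).
Decompose h/3: P = h(m, N, X),  k = k,  X = s(s(M)).
Bind P := h(m, N, X); no other remaining equation mentions P.
Delete trivial equation k = k.
Bind X := s(s(M)); substituting into the one remaining equation that mentions X gives: op(h(6, 2, s(s(M))), M) = op(N, 6). Substituting into the earlier binding gives P := h(m, N, s(s(M))).
Decompose op/2: h(6, 2, s(s(M))) = N,  M = 6.
Bind N := h(6, 2, s(s(M))); no other remaining equation mentions N. Substituting into the earlier binding gives P := h(m, h(6, 2, s(s(M))), s(s(M))).
Bind M := 6; no other remaining equation mentions M. Substituting into the earlier bindings gives P := h(m, h(6, 2, s(s(6))), s(s(6))), X := s(s(6)), N := h(6, 2, s(s(6))).
Delete trivial equation k = k.
Applying the MGU to either side gives branch(s(h(h(m, h(6, 2, s(s(6))), s(s(6))), k, s(s(6)))), op(h(6, 2, s(s(6))), 6), k).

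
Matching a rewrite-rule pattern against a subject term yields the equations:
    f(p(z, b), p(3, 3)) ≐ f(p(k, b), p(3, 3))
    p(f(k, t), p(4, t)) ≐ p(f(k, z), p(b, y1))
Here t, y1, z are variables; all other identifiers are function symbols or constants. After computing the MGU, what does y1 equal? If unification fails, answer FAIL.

FAIL

Decompose f/2: p(z, b) ≐ p(k, b),  p(3, 3) ≐ p(3, 3).
Decompose p/2: z ≐ k,  b ≐ b.
Bind z := k; substituting into the one remaining equation that mentions z gives: p(f(k, t), p(4, t)) ≐ p(f(k, k), p(b, y1)).
Delete trivial equation b ≐ b.
Delete trivial equation p(3, 3) ≐ p(3, 3).
Decompose p/2: f(k, t) ≐ f(k, k),  p(4, t) ≐ p(b, y1).
Decompose f/2: k ≐ k,  t ≐ k.
Delete trivial equation k ≐ k.
Bind t := k; substituting into the remaining equation gives: p(4, k) ≐ p(b, y1).
Decompose p/2: 4 ≐ b,  k ≐ y1.
Clash: constants 4 and b differ; no unifier exists.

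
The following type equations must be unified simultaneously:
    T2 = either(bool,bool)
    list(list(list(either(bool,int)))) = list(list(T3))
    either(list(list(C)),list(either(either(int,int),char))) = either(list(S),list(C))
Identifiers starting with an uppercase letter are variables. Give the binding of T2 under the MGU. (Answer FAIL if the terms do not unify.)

either(bool,bool)

Bind T2 := either(bool,bool); no other remaining equation mentions T2.
Decompose list/1: list(list(either(bool,int))) = list(T3).
Decompose list/1: list(either(bool,int)) = T3.
Bind T3 := list(either(bool,int)); no other remaining equation mentions T3.
Decompose either/2: list(list(C)) = list(S),  list(either(either(int,int),char)) = list(C).
Decompose list/1: list(C) = S.
Bind S := list(C); no other remaining equation mentions S.
Decompose list/1: either(either(int,int),char) = C.
Bind C := either(either(int,int),char). Substituting into the earlier binding gives S := list(either(either(int,int),char)).
MGU = { T2 := either(bool,bool), T3 := list(either(bool,int)), S := list(either(either(int,int),char)), C := either(either(int,int),char) }, so T2 := either(bool,bool).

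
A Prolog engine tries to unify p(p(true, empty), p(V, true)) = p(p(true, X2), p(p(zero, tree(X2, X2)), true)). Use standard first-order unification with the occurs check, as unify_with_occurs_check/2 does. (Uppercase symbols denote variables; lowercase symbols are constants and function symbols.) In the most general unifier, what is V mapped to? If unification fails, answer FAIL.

p(zero, tree(empty, empty))

Decompose p/2: p(true, empty) = p(true, X2),  p(V, true) = p(p(zero, tree(X2, X2)), true).
Decompose p/2: true = true,  empty = X2.
Delete trivial equation true = true.
Bind X2 := empty; substituting into the remaining equation gives: p(V, true) = p(p(zero, tree(empty, empty)), true).
Decompose p/2: V = p(zero, tree(empty, empty)),  true = true.
Bind V := p(zero, tree(empty, empty)); no other remaining equation mentions V.
Delete trivial equation true = true.
MGU = { X2 = empty, V = p(zero, tree(empty, empty)) }, so V = p(zero, tree(empty, empty)).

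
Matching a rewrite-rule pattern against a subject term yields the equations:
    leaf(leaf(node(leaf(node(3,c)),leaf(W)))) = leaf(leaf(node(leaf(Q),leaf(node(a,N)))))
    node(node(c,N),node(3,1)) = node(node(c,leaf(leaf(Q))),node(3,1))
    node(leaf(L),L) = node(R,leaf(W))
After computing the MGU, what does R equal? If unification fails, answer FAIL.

Decompose leaf/1: leaf(node(leaf(node(3,c)),leaf(W))) = leaf(node(leaf(Q),leaf(node(a,N)))).
Decompose leaf/1: node(leaf(node(3,c)),leaf(W)) = node(leaf(Q),leaf(node(a,N))).
Decompose node/2: leaf(node(3,c)) = leaf(Q),  leaf(W) = leaf(node(a,N)).
Decompose leaf/1: node(3,c) = Q.
Bind Q := node(3,c); substituting into the one remaining equation that mentions Q gives: node(node(c,N),node(3,1)) = node(node(c,leaf(leaf(node(3,c)))),node(3,1)).
Decompose leaf/1: W = node(a,N).
Bind W := node(a,N); substituting into the one remaining equation that mentions W gives: node(leaf(L),L) = node(R,leaf(node(a,N))).
Decompose node/2: node(c,N) = node(c,leaf(leaf(node(3,c)))),  node(3,1) = node(3,1).
Decompose node/2: c = c,  N = leaf(leaf(node(3,c))).
Delete trivial equation c = c.
Bind N := leaf(leaf(node(3,c))); substituting into the one remaining equation that mentions N gives: node(leaf(L),L) = node(R,leaf(node(a,leaf(leaf(node(3,c)))))). Substituting into the earlier binding gives W := node(a,leaf(leaf(node(3,c)))).
Delete trivial equation node(3,1) = node(3,1).
Decompose node/2: leaf(L) = R,  L = leaf(node(a,leaf(leaf(node(3,c))))).
Bind R := leaf(L); no other remaining equation mentions R.
Bind L := leaf(node(a,leaf(leaf(node(3,c))))). Substituting into the earlier binding gives R := leaf(leaf(node(a,leaf(leaf(node(3,c)))))).
MGU = { Q := node(3,c), W := node(a,leaf(leaf(node(3,c)))), N := leaf(leaf(node(3,c))), R := leaf(leaf(node(a,leaf(leaf(node(3,c)))))), L := leaf(node(a,leaf(leaf(node(3,c))))) }, so R := leaf(leaf(node(a,leaf(leaf(node(3,c)))))).

leaf(leaf(node(a,leaf(leaf(node(3,c))))))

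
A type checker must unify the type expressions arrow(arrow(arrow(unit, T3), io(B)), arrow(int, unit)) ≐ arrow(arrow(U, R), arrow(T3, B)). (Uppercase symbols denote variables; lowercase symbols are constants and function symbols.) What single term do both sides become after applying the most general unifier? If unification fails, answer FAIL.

Decompose arrow/2: arrow(arrow(unit, T3), io(B)) ≐ arrow(U, R),  arrow(int, unit) ≐ arrow(T3, B).
Decompose arrow/2: arrow(unit, T3) ≐ U,  io(B) ≐ R.
Bind U := arrow(unit, T3); no other remaining equation mentions U.
Bind R := io(B); no other remaining equation mentions R.
Decompose arrow/2: int ≐ T3,  unit ≐ B.
Bind T3 := int; no other remaining equation mentions T3. Substituting into the earlier binding gives U := arrow(unit, int).
Bind B := unit. Substituting into the earlier binding gives R := io(unit).
Applying the MGU to either side gives arrow(arrow(arrow(unit, int), io(unit)), arrow(int, unit)).

arrow(arrow(arrow(unit, int), io(unit)), arrow(int, unit))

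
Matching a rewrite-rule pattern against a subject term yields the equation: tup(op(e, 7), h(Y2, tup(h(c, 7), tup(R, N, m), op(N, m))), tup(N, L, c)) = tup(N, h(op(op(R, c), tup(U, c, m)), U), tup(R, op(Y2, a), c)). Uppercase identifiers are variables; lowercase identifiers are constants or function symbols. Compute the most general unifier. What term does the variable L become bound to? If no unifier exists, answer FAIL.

Decompose tup/3: op(e, 7) = N,  h(Y2, tup(h(c, 7), tup(R, N, m), op(N, m))) = h(op(op(R, c), tup(U, c, m)), U),  tup(N, L, c) = tup(R, op(Y2, a), c).
Bind N := op(e, 7); substituting into the remaining equations gives: h(Y2, tup(h(c, 7), tup(R, op(e, 7), m), op(op(e, 7), m))) = h(op(op(R, c), tup(U, c, m)), U),  tup(op(e, 7), L, c) = tup(R, op(Y2, a), c).
Decompose h/2: Y2 = op(op(R, c), tup(U, c, m)),  tup(h(c, 7), tup(R, op(e, 7), m), op(op(e, 7), m)) = U.
Bind Y2 := op(op(R, c), tup(U, c, m)); substituting into the one remaining equation that mentions Y2 gives: tup(op(e, 7), L, c) = tup(R, op(op(op(R, c), tup(U, c, m)), a), c).
Bind U := tup(h(c, 7), tup(R, op(e, 7), m), op(op(e, 7), m)); substituting into the remaining equation gives: tup(op(e, 7), L, c) = tup(R, op(op(op(R, c), tup(tup(h(c, 7), tup(R, op(e, 7), m), op(op(e, 7), m)), c, m)), a), c). Substituting into the earlier binding gives Y2 := op(op(R, c), tup(tup(h(c, 7), tup(R, op(e, 7), m), op(op(e, 7), m)), c, m)).
Decompose tup/3: op(e, 7) = R,  L = op(op(op(R, c), tup(tup(h(c, 7), tup(R, op(e, 7), m), op(op(e, 7), m)), c, m)), a),  c = c.
Bind R := op(e, 7); substituting into the one remaining equation that mentions R gives: L = op(op(op(op(e, 7), c), tup(tup(h(c, 7), tup(op(e, 7), op(e, 7), m), op(op(e, 7), m)), c, m)), a). Substituting into the earlier bindings gives Y2 := op(op(op(e, 7), c), tup(tup(h(c, 7), tup(op(e, 7), op(e, 7), m), op(op(e, 7), m)), c, m)), U := tup(h(c, 7), tup(op(e, 7), op(e, 7), m), op(op(e, 7), m)).
Bind L := op(op(op(op(e, 7), c), tup(tup(h(c, 7), tup(op(e, 7), op(e, 7), m), op(op(e, 7), m)), c, m)), a); no other remaining equation mentions L.
Delete trivial equation c = c.
MGU = { N -> op(e, 7), Y2 -> op(op(op(e, 7), c), tup(tup(h(c, 7), tup(op(e, 7), op(e, 7), m), op(op(e, 7), m)), c, m)), U -> tup(h(c, 7), tup(op(e, 7), op(e, 7), m), op(op(e, 7), m)), R -> op(e, 7), L -> op(op(op(op(e, 7), c), tup(tup(h(c, 7), tup(op(e, 7), op(e, 7), m), op(op(e, 7), m)), c, m)), a) }, so L -> op(op(op(op(e, 7), c), tup(tup(h(c, 7), tup(op(e, 7), op(e, 7), m), op(op(e, 7), m)), c, m)), a).

op(op(op(op(e, 7), c), tup(tup(h(c, 7), tup(op(e, 7), op(e, 7), m), op(op(e, 7), m)), c, m)), a)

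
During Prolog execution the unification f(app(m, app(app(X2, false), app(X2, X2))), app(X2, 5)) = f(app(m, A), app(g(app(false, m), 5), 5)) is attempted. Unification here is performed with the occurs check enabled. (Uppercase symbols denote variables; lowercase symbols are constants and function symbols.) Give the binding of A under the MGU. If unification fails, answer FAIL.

app(app(g(app(false, m), 5), false), app(g(app(false, m), 5), g(app(false, m), 5)))

Decompose f/2: app(m, app(app(X2, false), app(X2, X2))) = app(m, A),  app(X2, 5) = app(g(app(false, m), 5), 5).
Decompose app/2: m = m,  app(app(X2, false), app(X2, X2)) = A.
Delete trivial equation m = m.
Bind A := app(app(X2, false), app(X2, X2)); no other remaining equation mentions A.
Decompose app/2: X2 = g(app(false, m), 5),  5 = 5.
Bind X2 := g(app(false, m), 5); no other remaining equation mentions X2. Substituting into the earlier binding gives A := app(app(g(app(false, m), 5), false), app(g(app(false, m), 5), g(app(false, m), 5))).
Delete trivial equation 5 = 5.
MGU = { A -> app(app(g(app(false, m), 5), false), app(g(app(false, m), 5), g(app(false, m), 5))), X2 -> g(app(false, m), 5) }, so A -> app(app(g(app(false, m), 5), false), app(g(app(false, m), 5), g(app(false, m), 5))).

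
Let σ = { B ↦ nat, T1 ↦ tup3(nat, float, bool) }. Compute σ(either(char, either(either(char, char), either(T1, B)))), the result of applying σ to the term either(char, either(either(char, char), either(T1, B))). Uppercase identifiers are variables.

Replace each occurrence of B with nat.
Replace each occurrence of T1 with tup3(nat, float, bool).
Result: either(char, either(either(char, char), either(tup3(nat, float, bool), nat))).

either(char, either(either(char, char), either(tup3(nat, float, bool), nat)))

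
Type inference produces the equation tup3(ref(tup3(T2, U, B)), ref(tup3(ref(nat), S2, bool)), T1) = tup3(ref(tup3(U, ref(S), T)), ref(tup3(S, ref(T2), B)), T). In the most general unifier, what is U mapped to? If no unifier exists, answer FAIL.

ref(ref(nat))

Decompose tup3/3: ref(tup3(T2, U, B)) = ref(tup3(U, ref(S), T)),  ref(tup3(ref(nat), S2, bool)) = ref(tup3(S, ref(T2), B)),  T1 = T.
Decompose ref/1: tup3(T2, U, B) = tup3(U, ref(S), T).
Decompose tup3/3: T2 = U,  U = ref(S),  B = T.
Bind T2 := U; substituting into the one remaining equation that mentions T2 gives: ref(tup3(ref(nat), S2, bool)) = ref(tup3(S, ref(U), B)).
Bind U := ref(S); substituting into the one remaining equation that mentions U gives: ref(tup3(ref(nat), S2, bool)) = ref(tup3(S, ref(ref(S)), B)). Substituting into the earlier binding gives T2 := ref(S).
Bind B := T; substituting into the one remaining equation that mentions B gives: ref(tup3(ref(nat), S2, bool)) = ref(tup3(S, ref(ref(S)), T)).
Decompose ref/1: tup3(ref(nat), S2, bool) = tup3(S, ref(ref(S)), T).
Decompose tup3/3: ref(nat) = S,  S2 = ref(ref(S)),  bool = T.
Bind S := ref(nat); substituting into the one remaining equation that mentions S gives: S2 = ref(ref(ref(nat))). Substituting into the earlier bindings gives T2 := ref(ref(nat)), U := ref(ref(nat)).
Bind S2 := ref(ref(ref(nat))); no other remaining equation mentions S2.
Bind T := bool; substituting into the remaining equation gives: T1 = bool. Substituting into the earlier binding gives B := bool.
Bind T1 := bool.
MGU = { T2 -> ref(ref(nat)), U -> ref(ref(nat)), B -> bool, S -> ref(nat), S2 -> ref(ref(ref(nat))), T -> bool, T1 -> bool }, so U -> ref(ref(nat)).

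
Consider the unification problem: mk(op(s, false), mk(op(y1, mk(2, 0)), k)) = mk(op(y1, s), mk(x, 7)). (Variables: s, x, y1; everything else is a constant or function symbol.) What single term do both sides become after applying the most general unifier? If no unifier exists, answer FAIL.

Decompose mk/2: op(s, false) = op(y1, s),  mk(op(y1, mk(2, 0)), k) = mk(x, 7).
Decompose op/2: s = y1,  false = s.
Bind s := y1; substituting into the one remaining equation that mentions s gives: false = y1.
Bind y1 := false; substituting into the remaining equation gives: mk(op(false, mk(2, 0)), k) = mk(x, 7). Substituting into the earlier binding gives s := false.
Decompose mk/2: op(false, mk(2, 0)) = x,  k = 7.
Bind x := op(false, mk(2, 0)); no other remaining equation mentions x.
Clash: constants k and 7 differ; no unifier exists.

FAIL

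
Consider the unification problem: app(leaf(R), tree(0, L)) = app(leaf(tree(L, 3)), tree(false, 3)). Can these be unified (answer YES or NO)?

NO

Decompose app/2: leaf(R) = leaf(tree(L, 3)),  tree(0, L) = tree(false, 3).
Decompose leaf/1: R = tree(L, 3).
Bind R := tree(L, 3); no other remaining equation mentions R.
Decompose tree/2: 0 = false,  L = 3.
Clash: constants 0 and false differ; no unifier exists.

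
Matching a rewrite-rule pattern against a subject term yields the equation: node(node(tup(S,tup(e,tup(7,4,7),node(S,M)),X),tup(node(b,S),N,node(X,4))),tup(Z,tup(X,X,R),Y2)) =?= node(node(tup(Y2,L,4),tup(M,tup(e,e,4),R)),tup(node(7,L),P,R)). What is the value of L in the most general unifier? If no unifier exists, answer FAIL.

tup(e,tup(7,4,7),node(node(4,4),node(b,node(4,4))))

Decompose node/2: node(tup(S,tup(e,tup(7,4,7),node(S,M)),X),tup(node(b,S),N,node(X,4))) =?= node(tup(Y2,L,4),tup(M,tup(e,e,4),R)),  tup(Z,tup(X,X,R),Y2) =?= tup(node(7,L),P,R).
Decompose node/2: tup(S,tup(e,tup(7,4,7),node(S,M)),X) =?= tup(Y2,L,4),  tup(node(b,S),N,node(X,4)) =?= tup(M,tup(e,e,4),R).
Decompose tup/3: S =?= Y2,  tup(e,tup(7,4,7),node(S,M)) =?= L,  X =?= 4.
Bind S := Y2; substituting into the 2 remaining equations that mention S gives: tup(e,tup(7,4,7),node(Y2,M)) =?= L,  tup(node(b,Y2),N,node(X,4)) =?= tup(M,tup(e,e,4),R).
Bind L := tup(e,tup(7,4,7),node(Y2,M)); substituting into the one remaining equation that mentions L gives: tup(Z,tup(X,X,R),Y2) =?= tup(node(7,tup(e,tup(7,4,7),node(Y2,M))),P,R).
Bind X := 4; substituting into the remaining equations gives: tup(node(b,Y2),N,node(4,4)) =?= tup(M,tup(e,e,4),R),  tup(Z,tup(4,4,R),Y2) =?= tup(node(7,tup(e,tup(7,4,7),node(Y2,M))),P,R).
Decompose tup/3: node(b,Y2) =?= M,  N =?= tup(e,e,4),  node(4,4) =?= R.
Bind M := node(b,Y2); substituting into the one remaining equation that mentions M gives: tup(Z,tup(4,4,R),Y2) =?= tup(node(7,tup(e,tup(7,4,7),node(Y2,node(b,Y2)))),P,R). Substituting into the earlier binding gives L := tup(e,tup(7,4,7),node(Y2,node(b,Y2))).
Bind N := tup(e,e,4); no other remaining equation mentions N.
Bind R := node(4,4); substituting into the remaining equation gives: tup(Z,tup(4,4,node(4,4)),Y2) =?= tup(node(7,tup(e,tup(7,4,7),node(Y2,node(b,Y2)))),P,node(4,4)).
Decompose tup/3: Z =?= node(7,tup(e,tup(7,4,7),node(Y2,node(b,Y2)))),  tup(4,4,node(4,4)) =?= P,  Y2 =?= node(4,4).
Bind Z := node(7,tup(e,tup(7,4,7),node(Y2,node(b,Y2)))); no other remaining equation mentions Z.
Bind P := tup(4,4,node(4,4)); no other remaining equation mentions P.
Bind Y2 := node(4,4). Substituting into the earlier bindings gives S := node(4,4), L := tup(e,tup(7,4,7),node(node(4,4),node(b,node(4,4)))), M := node(b,node(4,4)), Z := node(7,tup(e,tup(7,4,7),node(node(4,4),node(b,node(4,4))))).
MGU = { S ↦ node(4,4), L ↦ tup(e,tup(7,4,7),node(node(4,4),node(b,node(4,4)))), X ↦ 4, M ↦ node(b,node(4,4)), N ↦ tup(e,e,4), R ↦ node(4,4), Z ↦ node(7,tup(e,tup(7,4,7),node(node(4,4),node(b,node(4,4))))), P ↦ tup(4,4,node(4,4)), Y2 ↦ node(4,4) }, so L ↦ tup(e,tup(7,4,7),node(node(4,4),node(b,node(4,4)))).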